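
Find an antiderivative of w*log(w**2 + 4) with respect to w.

w**2*log(w**2 + 4)/2 - w**2/2 + 2*log(w**2 + 4) + C

Let u = w**2 + 4, so du = (2*w) dw.
The integral becomes (1/2)·∫ log(u) du; integrate by parts with u′=log(u), dv′=du.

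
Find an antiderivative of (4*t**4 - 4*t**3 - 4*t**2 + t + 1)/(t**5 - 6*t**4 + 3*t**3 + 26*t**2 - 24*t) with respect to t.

-log(t)/24 + 709*log(t - 4)/72 - 92*log(t - 3)/15 - log(t - 1)/9 + 79*log(t + 2)/180 + C

Factor the denominator: t*(t - 4)*(t - 3)*(t - 1)*(t + 2).
Partial-fraction decomposition: 79/(180*(t + 2)) - 1/(9*(t - 1)) - 92/(15*(t - 3)) + 709/(72*(t - 4)) - 1/(24*t).
Integrate each term: A/(t−a) contributes A·log|t−a|.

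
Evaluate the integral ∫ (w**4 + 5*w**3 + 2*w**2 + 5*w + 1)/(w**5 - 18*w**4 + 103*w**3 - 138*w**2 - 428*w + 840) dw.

Factor the denominator: (w - 7)*(w - 6)*(w - 5)*(w - 2)*(w + 2).
Partial-fraction decomposition: -25/(2016*(w + 2)) - 5/(16*(w - 2)) + 221/(7*(w - 5)) - 2479/(32*(w - 6)) + 425/(9*(w - 7)).
Integrate each term: A/(w−a) contributes A·log|w−a|.

425*log(w - 7)/9 - 2479*log(w - 6)/32 + 221*log(w - 5)/7 - 5*log(w - 2)/16 - 25*log(w + 2)/2016 + C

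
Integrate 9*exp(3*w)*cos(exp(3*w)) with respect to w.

Let u = exp(3*w), so du = (3*exp(3*w)) dw.
Rewriting, the integral becomes 3·∫ cos(u) du = 3·sin(u).
Substituting back, u = exp(3*w).

3*sin(exp(3*w)) + C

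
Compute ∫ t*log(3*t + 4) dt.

Use integration by parts with u = log(3*t + 4), dv = t dt.
Then du = 3/(3*t + 4) dt and v = t**2/2.

t**2*log(3*t + 4)/2 - t**2/4 + 2*t/3 - 8*log(3*t + 4)/9 + C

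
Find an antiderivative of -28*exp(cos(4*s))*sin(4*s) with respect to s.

7*exp(cos(4*s)) + C

Let u = cos(4*s), so du = (-4*sin(4*s)) ds.
Rewriting, the integral becomes 7·∫ e^u du = 7·e^u.
Substituting back, u = cos(4*s).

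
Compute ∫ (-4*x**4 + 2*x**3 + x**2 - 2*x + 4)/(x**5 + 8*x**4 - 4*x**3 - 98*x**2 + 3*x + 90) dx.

-263*log(x - 3)/576 - log(x - 1)/168 + log(x + 1)/160 + 2711*log(x + 5)/192 - 5564*log(x + 6)/315 + C

Factor the denominator: (x - 3)*(x - 1)*(x + 1)*(x + 5)*(x + 6).
Partial-fraction decomposition: -5564/(315*(x + 6)) + 2711/(192*(x + 5)) + 1/(160*(x + 1)) - 1/(168*(x - 1)) - 263/(576*(x - 3)).
Integrate each term: A/(x−a) contributes A·log|x−a|.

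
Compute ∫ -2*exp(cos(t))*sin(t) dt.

2*exp(cos(t)) + C

Let u = cos(t), so du = (-sin(t)) dt.
Rewriting, the integral becomes 2·∫ e^u du = 2·e^u.
Substituting back, u = cos(t).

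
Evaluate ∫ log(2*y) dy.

Use integration by parts with u = log(2*y), dv = dy.
Then du = 1/y dy and v = y.

y*(log(y) + log(2)) - y + C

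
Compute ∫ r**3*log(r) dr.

r**4*log(r)/4 - r**4/16 + C

Use integration by parts with u = log(r), dv = r**3 dr.
Then du = 1/r dr and v = r**4/4.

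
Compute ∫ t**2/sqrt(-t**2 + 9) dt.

-t*sqrt(-t**2 + 9)/2 + 9*asin(t/3)/2 + C

Substitute t = 3·sin(θ), so dt = 3·cos(θ) dθ and the radical becomes sqrt(-t**2 + 9) = 3·cos(θ) by the Pythagorean identity.
Integrate the resulting trig expression in θ, then back-substitute θ = asin(t/3), sin(θ) = t/3, cos(θ) = sqrt(-t**2 + 9)/3 (absorbing any constant into C).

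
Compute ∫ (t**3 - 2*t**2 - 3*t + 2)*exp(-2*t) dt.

(-4*t**3 + 2*t**2 + 14*t - 1)*exp(-2*t)/8 + C

Use integration by parts with u = t**3 - 2*t**2 - 3*t + 2, dv = exp(-2*t) dt, so v = -exp(-2*t)/2.
Apply parts 3 times (tabular method): alternate signs, differentiate u down to 0, integrate dv up.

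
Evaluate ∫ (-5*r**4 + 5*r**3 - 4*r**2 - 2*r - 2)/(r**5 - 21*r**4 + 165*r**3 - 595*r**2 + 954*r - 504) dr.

-5251*log(r - 7)/36 + 2779*log(r - 6)/15 - 517*log(r - 4)/9 + 157*log(r - 3)/12 - 2*log(r - 1)/45 + C

Factor the denominator: (r - 7)*(r - 6)*(r - 4)*(r - 3)*(r - 1).
Partial-fraction decomposition: -2/(45*(r - 1)) + 157/(12*(r - 3)) - 517/(9*(r - 4)) + 2779/(15*(r - 6)) - 5251/(36*(r - 7)).
Integrate each term: A/(r−a) contributes A·log|r−a|.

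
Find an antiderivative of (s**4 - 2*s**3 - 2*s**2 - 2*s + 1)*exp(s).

(s**4 - 6*s**3 + 16*s**2 - 34*s + 35)*exp(s) + C

Use integration by parts with u = s**4 - 2*s**3 - 2*s**2 - 2*s + 1, dv = exp(s) ds, so v = exp(s).
Apply parts 4 times (tabular method): alternate signs, differentiate u down to 0, integrate dv up.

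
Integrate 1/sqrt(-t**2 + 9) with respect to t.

Substitute t = 3·sin(θ), so dt = 3·cos(θ) dθ and the radical becomes sqrt(-t**2 + 9) = 3·cos(θ) by the Pythagorean identity.
Integrate the resulting trig expression in θ, then back-substitute θ = asin(t/3), sin(θ) = t/3, cos(θ) = sqrt(-t**2 + 9)/3 (absorbing any constant into C).

asin(t/3) + C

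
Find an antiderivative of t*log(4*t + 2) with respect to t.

t**2*log(4*t + 2)/2 - t**2/4 + t/4 - log(2*t + 1)/8 + C

Use integration by parts with u = log(4*t + 2), dv = t dt.
Then du = 4/(4*t + 2) dt and v = t**2/2.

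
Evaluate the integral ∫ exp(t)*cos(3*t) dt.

3*exp(t)*sin(3*t)/10 + exp(t)*cos(3*t)/10 + C

Let I denote the integral. Integrate by parts with u = cos(3*t), dv = exp(t) dt, so v = exp(t): I = exp(t)*cos(3*t) + 3·∫ exp(t)*sin(3*t) dt.
Apply parts again with u = sin(3*t), dv = exp(t) dt: ∫ exp(t)*sin(3*t) dt = exp(t)*sin(3*t) − 3·I. Substituting back brings back I: I = 3*exp(t)*sin(3*t) + exp(t)*cos(3*t) − 9·I.
Solving for I: (1 + 9)·I equals the remaining terms, so I = (1/10)·(3*exp(t)*sin(3*t) + exp(t)*cos(3*t)).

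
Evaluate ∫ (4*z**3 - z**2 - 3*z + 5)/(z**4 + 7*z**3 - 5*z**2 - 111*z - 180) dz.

233*log(z - 4)/441 - 2069*log(z + 3)/196 + 505*log(z + 5)/36 - 103/(14*z + 42) + C

Factor the denominator: (z - 4)*(z + 3)**2*(z + 5).
Partial-fraction decomposition: 505/(36*(z + 5)) - 2069/(196*(z + 3)) + 103/(14*(z + 3)**2) + 233/(441*(z - 4)).
Integrate each term; A/(z−a) gives A·log|z−a|; A/(z−a)² gives −A/(z−a).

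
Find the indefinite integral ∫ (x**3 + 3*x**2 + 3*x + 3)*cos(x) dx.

x**3*sin(x) + 3*x**2*sin(x) + 3*x**2*cos(x) - 3*x*sin(x) + 6*x*cos(x) - 3*sin(x) - 3*cos(x) + C

Use integration by parts with u = x**3 + 3*x**2 + 3*x + 3, dv = cos(x) dx, so v = sin(x).
Apply parts 3 times (tabular method): alternate signs, differentiate u down to 0, integrate dv up.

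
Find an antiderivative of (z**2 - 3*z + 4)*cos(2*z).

Use integration by parts with u = z**2 - 3*z + 4, dv = cos(2*z) dz, so v = sin(2*z)/2.
Apply parts 2 times (tabular method): alternate signs, differentiate u down to 0, integrate dv up.

z**2*sin(2*z)/2 - 3*z*sin(2*z)/2 + z*cos(2*z)/2 + 7*sin(2*z)/4 - 3*cos(2*z)/4 + C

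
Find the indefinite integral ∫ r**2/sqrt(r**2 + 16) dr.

r*sqrt(r**2 + 16)/2 - 8*log(r + sqrt(r**2 + 16)) + C

Substitute r = 4·tan(θ), so dr = 4·sec(θ)^2 dθ and the radical becomes sqrt(r**2 + 16) = 4·sec(θ) by the Pythagorean identity.
Integrate the resulting trig expression in θ, then back-substitute tan(θ) = r/4, sec(θ) = sqrt(r**2 + 16)/4 (absorbing any constant into C).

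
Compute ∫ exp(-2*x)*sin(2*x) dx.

Let I denote the integral. Integrate by parts with u = sin(2*x), dv = exp(-2*x) dx, so v = -exp(-2*x)/2: I = -exp(-2*x)*sin(2*x)/2 + ∫ exp(-2*x)*cos(2*x) dx.
Apply parts again with u = cos(2*x), dv = exp(-2*x) dx: ∫ exp(-2*x)*cos(2*x) dx = -exp(-2*x)*cos(2*x)/2 − I. Substituting back brings back I: I = -exp(-2*x)*sin(2*x)/2 - exp(-2*x)*cos(2*x)/2 − I.
Solving for I: (1 + 1)·I equals the remaining terms, so I = (1/2)·(-exp(-2*x)*sin(2*x)/2 - exp(-2*x)*cos(2*x)/2).

-exp(-2*x)*sin(2*x)/4 - exp(-2*x)*cos(2*x)/4 + C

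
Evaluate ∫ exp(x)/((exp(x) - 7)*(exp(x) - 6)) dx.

Let u = e^x, du = e^x dx.
The integral becomes ∫ du/((u-7)(u-6)); decompose into partial fractions.

log(exp(x) - 7) - log(exp(x) - 6) + C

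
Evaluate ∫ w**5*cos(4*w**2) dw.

w**4*sin(4*w**2)/8 + w**2*cos(4*w**2)/16 - sin(4*w**2)/64 + C

Let u = w², du = 2w dw; rewrite as (1/2)∫ u^2·cos(4u) du.
Now integrate by parts 2 times.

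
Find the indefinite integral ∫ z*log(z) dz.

Use integration by parts with u = log(z), dv = z dz.
Then du = 1/z dz and v = z**2/2.

z**2*log(z)/2 - z**2/4 + C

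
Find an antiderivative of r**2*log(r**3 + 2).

r**3*log(r**3 + 2)/3 - r**3/3 + 2*log(r**3 + 2)/3 + C

Let u = r**3 + 2, so du = (3*r**2) dr.
The integral becomes (1/3)·∫ log(u) du; integrate by parts with u′=log(u), dv′=du.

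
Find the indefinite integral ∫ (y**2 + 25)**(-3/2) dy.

Substitute y = 5·tan(θ), so dy = 5·sec(θ)^2 dθ and the radical becomes sqrt(y**2 + 25) = 5·sec(θ) by the Pythagorean identity.
Integrate the resulting trig expression in θ, then back-substitute tan(θ) = y/5, sec(θ) = sqrt(y**2 + 25)/5 (absorbing any constant into C).

y/(25*sqrt(y**2 + 25)) + C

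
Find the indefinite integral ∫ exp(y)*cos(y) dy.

exp(y)*sin(y)/2 + exp(y)*cos(y)/2 + C

Let I denote the integral. Integrate by parts with u = cos(y), dv = exp(y) dy, so v = exp(y): I = exp(y)*cos(y) + ∫ exp(y)*sin(y) dy.
Apply parts again with u = sin(y), dv = exp(y) dy: ∫ exp(y)*sin(y) dy = exp(y)*sin(y) − I. Substituting back brings back I: I = exp(y)*sin(y) + exp(y)*cos(y) − I.
Solving for I: (1 + 1)·I equals the remaining terms, so I = (1/2)·(exp(y)*sin(y) + exp(y)*cos(y)).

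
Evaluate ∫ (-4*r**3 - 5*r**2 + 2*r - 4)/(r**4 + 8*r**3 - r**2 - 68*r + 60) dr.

Factor the denominator: (r - 2)*(r - 1)*(r + 5)*(r + 6).
Partial-fraction decomposition: -167/(14*(r + 6)) + 361/(42*(r + 5)) + 11/(42*(r - 1)) - 13/(14*(r - 2)).
Integrate each term: A/(r−a) contributes A·log|r−a|.

-13*log(r - 2)/14 + 11*log(r - 1)/42 + 361*log(r + 5)/42 - 167*log(r + 6)/14 + C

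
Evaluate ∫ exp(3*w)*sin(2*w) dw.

3*exp(3*w)*sin(2*w)/13 - 2*exp(3*w)*cos(2*w)/13 + C

Let I denote the integral. Integrate by parts with u = sin(2*w), dv = exp(3*w) dw, so v = exp(3*w)/3: I = exp(3*w)*sin(2*w)/3 − (2/3)·∫ exp(3*w)*cos(2*w) dw.
Apply parts again with u = cos(2*w), dv = exp(3*w) dw: ∫ exp(3*w)*cos(2*w) dw = exp(3*w)*cos(2*w)/3 + (2/3)·I. Substituting back brings back I: I = exp(3*w)*sin(2*w)/3 - 2*exp(3*w)*cos(2*w)/9 − (4/9)·I.
Solving for I: (1 + 4/9)·I equals the remaining terms, so I = (9/13)·(exp(3*w)*sin(2*w)/3 - 2*exp(3*w)*cos(2*w)/9).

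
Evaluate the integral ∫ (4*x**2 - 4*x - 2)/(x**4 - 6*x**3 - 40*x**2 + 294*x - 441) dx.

Factor the denominator: (x - 7)*(x - 3)**2*(x + 7).
Partial-fraction decomposition: -111/(700*(x + 7)) - 233/(400*(x - 3)) - 11/(20*(x - 3)**2) + 83/(112*(x - 7)).
Integrate each term; A/(x−a) gives A·log|x−a|; A/(x−a)² gives −A/(x−a).

83*log(x - 7)/112 - 233*log(x - 3)/400 - 111*log(x + 7)/700 + 11/(20*x - 60) + C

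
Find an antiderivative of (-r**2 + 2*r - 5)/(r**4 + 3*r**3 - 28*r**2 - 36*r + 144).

-13*log(r - 4)/140 + log(r - 2)/16 - 4*log(r + 3)/21 + 53*log(r + 6)/240 + C

Factor the denominator: (r - 4)*(r - 2)*(r + 3)*(r + 6).
Partial-fraction decomposition: 53/(240*(r + 6)) - 4/(21*(r + 3)) + 1/(16*(r - 2)) - 13/(140*(r - 4)).
Integrate each term: A/(r−a) contributes A·log|r−a|.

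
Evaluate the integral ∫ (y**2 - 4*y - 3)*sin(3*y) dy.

Use integration by parts with u = y**2 - 4*y - 3, dv = sin(3*y) dy, so v = -cos(3*y)/3.
Apply parts 2 times (tabular method): alternate signs, differentiate u down to 0, integrate dv up.

-y**2*cos(3*y)/3 + 2*y*sin(3*y)/9 + 4*y*cos(3*y)/3 - 4*sin(3*y)/9 + 29*cos(3*y)/27 + C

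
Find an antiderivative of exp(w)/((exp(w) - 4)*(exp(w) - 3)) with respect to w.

Let u = e^w, du = e^w dw.
The integral becomes ∫ du/((u-3)(u-4)); decompose into partial fractions.

log(exp(w) - 4) - log(exp(w) - 3) + C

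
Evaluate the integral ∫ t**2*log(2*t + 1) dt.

t**3*log(2*t + 1)/3 - t**3/9 + t**2/12 - t/12 + log(2*t + 1)/24 + C

Use integration by parts with u = log(2*t + 1), dv = t**2 dt.
Then du = 2/(2*t + 1) dt and v = t**3/3.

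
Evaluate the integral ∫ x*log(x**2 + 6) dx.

Let u = x**2 + 6, so du = (2*x) dx.
The integral becomes (1/2)·∫ log(u) du; integrate by parts with u′=log(u), dv′=du.

x**2*log(x**2 + 6)/2 - x**2/2 + 3*log(x**2 + 6) + C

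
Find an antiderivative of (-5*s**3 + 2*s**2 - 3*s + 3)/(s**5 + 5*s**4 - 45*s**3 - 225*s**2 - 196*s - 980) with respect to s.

-545*log(s - 7)/2968 - 231*log(s + 5)/232 + 1837*log(s + 7)/1484 - 45*log(s**2 + 4)/1537 - 43*atan(s/2)/3074 + C

Factor the denominator: (s - 7)*(s + 5)*(s + 7)*(s**2 + 4).
Partial-fraction decomposition: -(90*s + 43)/(1537*(s**2 + 4)) + 1837/(1484*(s + 7)) - 231/(232*(s + 5)) - 545/(2968*(s - 7)).
Integrate each term; A/(s−a) gives A·log|s−a|; the (Bs+D)/(s²+p²) term gives a log and an atan.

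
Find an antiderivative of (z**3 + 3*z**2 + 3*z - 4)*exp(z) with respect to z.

(z**3 + 3*z - 7)*exp(z) + C

Use integration by parts with u = z**3 + 3*z**2 + 3*z - 4, dv = exp(z) dz, so v = exp(z).
Apply parts 3 times (tabular method): alternate signs, differentiate u down to 0, integrate dv up.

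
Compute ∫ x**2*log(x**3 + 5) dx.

Let u = x**3 + 5, so du = (3*x**2) dx.
The integral becomes (1/3)·∫ log(u) du; integrate by parts with u′=log(u), dv′=du.

x**3*log(x**3 + 5)/3 - x**3/3 + 5*log(x**3 + 5)/3 + C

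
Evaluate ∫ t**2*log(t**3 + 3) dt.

Let u = t**3 + 3, so du = (3*t**2) dt.
The integral becomes (1/3)·∫ log(u) du; integrate by parts with u′=log(u), dv′=du.

t**3*log(t**3 + 3)/3 - t**3/3 + log(t**3 + 3) + C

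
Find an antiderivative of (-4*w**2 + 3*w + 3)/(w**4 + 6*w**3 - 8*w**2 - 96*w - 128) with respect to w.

Factor the denominator: (w - 4)*(w + 2)*(w + 4)**2.
Partial-fraction decomposition: -85/(128*(w + 4)) - 73/(16*(w + 4)**2) + 19/(24*(w + 2)) - 49/(384*(w - 4)).
Integrate each term; A/(w−a) gives A·log|w−a|; A/(w−a)² gives −A/(w−a).

-49*log(w - 4)/384 + 19*log(w + 2)/24 - 85*log(w + 4)/128 + 73/(16*w + 64) + C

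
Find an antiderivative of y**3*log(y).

y**4*log(y)/4 - y**4/16 + C

Use integration by parts with u = log(y), dv = y**3 dy.
Then du = 1/y dy and v = y**4/4.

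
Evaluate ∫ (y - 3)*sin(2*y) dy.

Use integration by parts with u = y - 3, dv = sin(2*y) dy, so v = -cos(2*y)/2.
Apply parts 1 times (tabular method): alternate signs, differentiate u down to 0, integrate dv up.

-y*cos(2*y)/2 + sin(2*y)/4 + 3*cos(2*y)/2 + C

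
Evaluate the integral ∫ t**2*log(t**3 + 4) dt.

t**3*log(t**3 + 4)/3 - t**3/3 + 4*log(t**3 + 4)/3 + C

Let u = t**3 + 4, so du = (3*t**2) dt.
The integral becomes (1/3)·∫ log(u) du; integrate by parts with u′=log(u), dv′=du.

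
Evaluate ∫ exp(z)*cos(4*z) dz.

4*exp(z)*sin(4*z)/17 + exp(z)*cos(4*z)/17 + C

Let I denote the integral. Integrate by parts with u = cos(4*z), dv = exp(z) dz, so v = exp(z): I = exp(z)*cos(4*z) + 4·∫ exp(z)*sin(4*z) dz.
Apply parts again with u = sin(4*z), dv = exp(z) dz: ∫ exp(z)*sin(4*z) dz = exp(z)*sin(4*z) − 4·I. Substituting back brings back I: I = 4*exp(z)*sin(4*z) + exp(z)*cos(4*z) − 16·I.
Solving for I: (1 + 16)·I equals the remaining terms, so I = (1/17)·(4*exp(z)*sin(4*z) + exp(z)*cos(4*z)).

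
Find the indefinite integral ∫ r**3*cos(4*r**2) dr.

r**2*sin(4*r**2)/8 + cos(4*r**2)/32 + C

Let u = r², du = 2r dr; rewrite as (1/2)∫ u^1·cos(4u) du.
Now integrate by parts 1 time.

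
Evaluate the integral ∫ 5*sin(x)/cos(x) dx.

-5*log(cos(x)) + C

Let u = cos(x), so du = (-sin(x)) dx.
Rewriting, the integral becomes -5·∫ 1/u du = -5·log(u).
Substituting back, u = cos(x).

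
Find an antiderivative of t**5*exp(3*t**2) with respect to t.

(9*t**4 - 6*t**2 + 2)*exp(3*t**2)/54 + C

Let u = t², du = 2t dt; rewrite as (1/2)∫ u^2·exp(3u) du.
Now integrate by parts 2 times.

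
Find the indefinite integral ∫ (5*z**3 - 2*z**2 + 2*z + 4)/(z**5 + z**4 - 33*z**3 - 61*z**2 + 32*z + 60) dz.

128*log(z - 6)/385 - log(z - 1)/20 - 5*log(z + 1)/56 + 2*log(z + 2)/3 - 227*log(z + 5)/264 + C

Factor the denominator: (z - 6)*(z - 1)*(z + 1)*(z + 2)*(z + 5).
Partial-fraction decomposition: -227/(264*(z + 5)) + 2/(3*(z + 2)) - 5/(56*(z + 1)) - 1/(20*(z - 1)) + 128/(385*(z - 6)).
Integrate each term: A/(z−a) contributes A·log|z−a|.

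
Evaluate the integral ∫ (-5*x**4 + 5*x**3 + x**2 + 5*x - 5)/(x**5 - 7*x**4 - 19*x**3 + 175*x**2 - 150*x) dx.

log(x)/30 - 5339*log(x - 6)/330 + 491*log(x - 5)/40 + log(x - 1)/120 - 751*log(x + 5)/660 + C

Factor the denominator: x*(x - 6)*(x - 5)*(x - 1)*(x + 5).
Partial-fraction decomposition: -751/(660*(x + 5)) + 1/(120*(x - 1)) + 491/(40*(x - 5)) - 5339/(330*(x - 6)) + 1/(30*x).
Integrate each term: A/(x−a) contributes A·log|x−a|.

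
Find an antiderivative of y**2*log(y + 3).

y**3*log(y + 3)/3 - y**3/9 + y**2/2 - 3*y + 9*log(y + 3) + C

Use integration by parts with u = log(y + 3), dv = y**2 dy.
Then du = 1/(y + 3) dy and v = y**3/3.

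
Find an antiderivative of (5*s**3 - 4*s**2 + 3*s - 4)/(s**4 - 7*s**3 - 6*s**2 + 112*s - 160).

Factor the denominator: (s - 5)*(s - 4)*(s - 2)*(s + 4).
Partial-fraction decomposition: 25/(27*(s + 4)) + 13/(18*(s - 2)) - 33/(2*(s - 4)) + 536/(27*(s - 5)).
Integrate each term: A/(s−a) contributes A·log|s−a|.

536*log(s - 5)/27 - 33*log(s - 4)/2 + 13*log(s - 2)/18 + 25*log(s + 4)/27 + C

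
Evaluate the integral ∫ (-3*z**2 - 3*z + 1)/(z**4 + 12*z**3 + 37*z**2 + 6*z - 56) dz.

Factor the denominator: (z - 1)*(z + 2)*(z + 4)*(z + 7).
Partial-fraction decomposition: 25/(24*(z + 7)) - 7/(6*(z + 4)) + 1/(6*(z + 2)) - 1/(24*(z - 1)).
Integrate each term: A/(z−a) contributes A·log|z−a|.

-log(z - 1)/24 + log(z + 2)/6 - 7*log(z + 4)/6 + 25*log(z + 7)/24 + C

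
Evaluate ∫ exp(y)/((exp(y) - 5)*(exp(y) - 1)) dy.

Let u = e^y, du = e^y dy.
The integral becomes ∫ du/((u-1)(u-5)); decompose into partial fractions.

log(exp(y) - 5)/4 - log(exp(y) - 1)/4 + C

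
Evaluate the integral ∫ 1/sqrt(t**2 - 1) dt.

Substitute t = sec(θ), so dt = sec(θ)*tan(θ) dθ and the radical becomes sqrt(t**2 - 1) = tan(θ) by the Pythagorean identity.
Integrate the resulting trig expression in θ, then back-substitute sec(θ) = t, tan(θ) = sqrt(t**2 - 1) (absorbing any constant into C).

log(t + sqrt(t**2 - 1)) + C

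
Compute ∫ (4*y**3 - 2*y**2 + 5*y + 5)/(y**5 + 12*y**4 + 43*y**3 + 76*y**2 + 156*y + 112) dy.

Factor the denominator: (y + 1)*(y + 4)*(y + 7)*(y**2 + 4).
Partial-fraction decomposition: -(47*y + 360)/(1060*(y**2 + 4)) - 250/(159*(y + 7)) + 101/(60*(y + 4)) - 1/(15*(y + 1)).
Integrate each term; A/(y−a) gives A·log|y−a|; the (By+D)/(y²+p²) term gives a log and an atan.

-log(y + 1)/15 + 101*log(y + 4)/60 - 250*log(y + 7)/159 - 47*log(y**2 + 4)/2120 - 9*atan(y/2)/53 + C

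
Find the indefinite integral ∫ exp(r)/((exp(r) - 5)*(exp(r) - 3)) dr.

Let u = e^r, du = e^r dr.
The integral becomes ∫ du/((u-3)(u-5)); decompose into partial fractions.

log(exp(r) - 5)/2 - log(exp(r) - 3)/2 + C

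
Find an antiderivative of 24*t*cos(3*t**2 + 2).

4*sin(3*t**2 + 2) + C

Let u = 3*t**2 + 2, so du = (6*t) dt.
Rewriting, the integral becomes 4·∫ cos(u) du = 4·sin(u).
Substituting back, u = 3*t**2 + 2.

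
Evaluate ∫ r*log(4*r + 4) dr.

Use integration by parts with u = log(4*r + 4), dv = r dr.
Then du = 4/(4*r + 4) dr and v = r**2/2.

r**2*log(4*r + 4)/2 - r**2/4 + r/2 - log(r + 1)/2 + C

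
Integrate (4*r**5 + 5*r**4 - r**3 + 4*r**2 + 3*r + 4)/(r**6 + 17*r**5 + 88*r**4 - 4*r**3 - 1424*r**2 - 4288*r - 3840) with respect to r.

Factor the denominator: (r - 4)*(r + 2)*(r + 4)**2*(r + 5)*(r + 6).
Partial-fraction decomposition: 12139/(80*(r + 6)) - 9161/(27*(r + 5)) + 3061/(16*(r + 4)) - 337/(4*(r + 4)**2) + 13/(144*(r + 2)) + 337/(2160*(r - 4)).
Integrate each term; A/(r−a) gives A·log|r−a|; A/(r−a)² gives −A/(r−a).

337*log(r - 4)/2160 + 13*log(r + 2)/144 + 3061*log(r + 4)/16 - 9161*log(r + 5)/27 + 12139*log(r + 6)/80 + 337/(4*r + 16) + C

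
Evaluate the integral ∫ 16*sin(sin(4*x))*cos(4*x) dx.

-4*cos(sin(4*x)) + C

Let u = sin(4*x), so du = (4*cos(4*x)) dx.
Rewriting, the integral becomes 4·∫ sin(u) du = 4·-cos(u).
Substituting back, u = sin(4*x).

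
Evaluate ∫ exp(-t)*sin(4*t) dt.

-exp(-t)*sin(4*t)/17 - 4*exp(-t)*cos(4*t)/17 + C

Let I denote the integral. Integrate by parts with u = sin(4*t), dv = exp(-t) dt, so v = -exp(-t): I = -exp(-t)*sin(4*t) + 4·∫ exp(-t)*cos(4*t) dt.
Apply parts again with u = cos(4*t), dv = exp(-t) dt: ∫ exp(-t)*cos(4*t) dt = -exp(-t)*cos(4*t) − 4·I. Substituting back brings back I: I = -exp(-t)*sin(4*t) - 4*exp(-t)*cos(4*t) − 16·I.
Solving for I: (1 + 16)·I equals the remaining terms, so I = (1/17)·(-exp(-t)*sin(4*t) - 4*exp(-t)*cos(4*t)).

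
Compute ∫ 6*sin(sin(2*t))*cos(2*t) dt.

Let u = sin(2*t), so du = (2*cos(2*t)) dt.
Rewriting, the integral becomes 3·∫ sin(u) du = 3·-cos(u).
Substituting back, u = sin(2*t).

-3*cos(sin(2*t)) + C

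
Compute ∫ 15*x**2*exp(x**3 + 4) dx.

5*exp(x**3 + 4) + C

Let u = x**3 + 4, so du = (3*x**2) dx.
Rewriting, the integral becomes 5·∫ e^u du = 5·e^u.
Substituting back, u = x**3 + 4.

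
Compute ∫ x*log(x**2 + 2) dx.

x**2*log(x**2 + 2)/2 - x**2/2 + log(x**2 + 2) + C

Let u = x**2 + 2, so du = (2*x) dx.
The integral becomes (1/2)·∫ log(u) du; integrate by parts with u′=log(u), dv′=du.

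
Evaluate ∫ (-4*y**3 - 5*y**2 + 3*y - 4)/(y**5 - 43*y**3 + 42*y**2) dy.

Factor the denominator: y**2*(y - 6)*(y - 1)*(y + 7).
Partial-fraction decomposition: 551/(2548*(y + 7)) + 1/(4*(y - 1)) - 103/(234*(y - 6)) - 23/(882*y) - 2/(21*y**2).
Integrate each term; A/(y−a) gives A·log|y−a|; A/(y−a)² gives −A/(y−a).

-23*log(y)/882 - 103*log(y - 6)/234 + log(y - 1)/4 + 551*log(y + 7)/2548 + 2/(21*y) + C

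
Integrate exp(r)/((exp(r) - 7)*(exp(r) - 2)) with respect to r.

log(exp(r) - 7)/5 - log(exp(r) - 2)/5 + C

Let u = e^r, du = e^r dr.
The integral becomes ∫ du/((u-7)(u-2)); decompose into partial fractions.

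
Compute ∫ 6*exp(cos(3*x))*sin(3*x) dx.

-2*exp(cos(3*x)) + C

Let u = cos(3*x), so du = (-3*sin(3*x)) dx.
Rewriting, the integral becomes -2·∫ e^u du = -2·e^u.
Substituting back, u = cos(3*x).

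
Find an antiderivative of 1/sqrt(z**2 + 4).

log(z + sqrt(z**2 + 4)) + C

Substitute z = 2·tan(θ), so dz = 2·sec(θ)^2 dθ and the radical becomes sqrt(z**2 + 4) = 2·sec(θ) by the Pythagorean identity.
Integrate the resulting trig expression in θ, then back-substitute tan(θ) = z/2, sec(θ) = sqrt(z**2 + 4)/2 (absorbing any constant into C).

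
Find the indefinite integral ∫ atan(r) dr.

Use integration by parts with u = arctan(r), dv = dr.
Then du = 1/(r**2 + 1) dr.

r*atan(r) - log(r**2 + 1)/2 + C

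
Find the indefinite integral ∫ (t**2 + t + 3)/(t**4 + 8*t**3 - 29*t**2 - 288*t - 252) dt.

15*log(t - 6)/364 - log(t + 1)/70 + 11*log(t + 6)/20 - 15*log(t + 7)/26 + C

Factor the denominator: (t - 6)*(t + 1)*(t + 6)*(t + 7).
Partial-fraction decomposition: -15/(26*(t + 7)) + 11/(20*(t + 6)) - 1/(70*(t + 1)) + 15/(364*(t - 6)).
Integrate each term: A/(t−a) contributes A·log|t−a|.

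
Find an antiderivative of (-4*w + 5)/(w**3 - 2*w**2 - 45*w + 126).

Factor the denominator: (w - 6)*(w - 3)*(w + 7).
Partial-fraction decomposition: 33/(130*(w + 7)) + 7/(30*(w - 3)) - 19/(39*(w - 6)).
Integrate each term: A/(w−a) contributes A·log|w−a|.

-19*log(w - 6)/39 + 7*log(w - 3)/30 + 33*log(w + 7)/130 + C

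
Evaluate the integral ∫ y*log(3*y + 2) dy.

y**2*log(3*y + 2)/2 - y**2/4 + y/3 - 2*log(3*y + 2)/9 + C

Use integration by parts with u = log(3*y + 2), dv = y dy.
Then du = 3/(3*y + 2) dy and v = y**2/2.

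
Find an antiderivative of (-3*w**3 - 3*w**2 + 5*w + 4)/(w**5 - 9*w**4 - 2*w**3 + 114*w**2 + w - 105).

Factor the denominator: (w - 7)*(w - 5)*(w - 1)*(w + 1)*(w + 3).
Partial-fraction decomposition: 43/(640*(w + 3)) + 1/(192*(w + 1)) + 1/(64*(w - 1)) + 421/(384*(w - 5)) - 379/(320*(w - 7)).
Integrate each term: A/(w−a) contributes A·log|w−a|.

-379*log(w - 7)/320 + 421*log(w - 5)/384 + log(w - 1)/64 + log(w + 1)/192 + 43*log(w + 3)/640 + C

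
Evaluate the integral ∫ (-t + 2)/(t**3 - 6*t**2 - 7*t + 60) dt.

Factor the denominator: (t - 5)*(t - 4)*(t + 3).
Partial-fraction decomposition: 5/(56*(t + 3)) + 2/(7*(t - 4)) - 3/(8*(t - 5)).
Integrate each term: A/(t−a) contributes A·log|t−a|.

-3*log(t - 5)/8 + 2*log(t - 4)/7 + 5*log(t + 3)/56 + C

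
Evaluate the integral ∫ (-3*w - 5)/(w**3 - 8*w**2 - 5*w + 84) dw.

Factor the denominator: (w - 7)*(w - 4)*(w + 3).
Partial-fraction decomposition: 2/(35*(w + 3)) + 17/(21*(w - 4)) - 13/(15*(w - 7)).
Integrate each term: A/(w−a) contributes A·log|w−a|.

-13*log(w - 7)/15 + 17*log(w - 4)/21 + 2*log(w + 3)/35 + C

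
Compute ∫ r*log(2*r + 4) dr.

r**2*log(2*r + 4)/2 - r**2/4 + r - 2*log(r + 2) + C

Use integration by parts with u = log(2*r + 4), dv = r dr.
Then du = 2/(2*r + 4) dr and v = r**2/2.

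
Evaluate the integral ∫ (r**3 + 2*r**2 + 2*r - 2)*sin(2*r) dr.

Use integration by parts with u = r**3 + 2*r**2 + 2*r - 2, dv = sin(2*r) dr, so v = -cos(2*r)/2.
Apply parts 3 times (tabular method): alternate signs, differentiate u down to 0, integrate dv up.

-r**3*cos(2*r)/2 + 3*r**2*sin(2*r)/4 - r**2*cos(2*r) + r*sin(2*r) - r*cos(2*r)/4 + sin(2*r)/8 + 3*cos(2*r)/2 + C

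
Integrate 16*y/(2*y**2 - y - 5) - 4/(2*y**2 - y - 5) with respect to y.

Let u = 2*y**2 - y - 5, so du = (4*y - 1) dy.
Rewriting, the integral becomes 4·∫ 1/u du = 4·log(u).
Substituting back, u = 2*y**2 - y - 5.

4*log(2*y**2 - y - 5) + C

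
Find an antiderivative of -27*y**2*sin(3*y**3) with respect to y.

3*cos(3*y**3) + C

Let u = 3*y**3, so du = (9*y**2) dy.
Rewriting, the integral becomes -3·∫ sin(u) du = -3·-cos(u).
Substituting back, u = 3*y**3.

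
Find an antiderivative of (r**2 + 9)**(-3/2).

Substitute r = 3·tan(θ), so dr = 3·sec(θ)^2 dθ and the radical becomes sqrt(r**2 + 9) = 3·sec(θ) by the Pythagorean identity.
Integrate the resulting trig expression in θ, then back-substitute tan(θ) = r/3, sec(θ) = sqrt(r**2 + 9)/3 (absorbing any constant into C).

r/(9*sqrt(r**2 + 9)) + C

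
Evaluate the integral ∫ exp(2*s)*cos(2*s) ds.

exp(2*s)*sin(2*s)/4 + exp(2*s)*cos(2*s)/4 + C

Let I denote the integral. Integrate by parts with u = cos(2*s), dv = exp(2*s) ds, so v = exp(2*s)/2: I = exp(2*s)*cos(2*s)/2 + ∫ exp(2*s)*sin(2*s) ds.
Apply parts again with u = sin(2*s), dv = exp(2*s) ds: ∫ exp(2*s)*sin(2*s) ds = exp(2*s)*sin(2*s)/2 − I. Substituting back brings back I: I = exp(2*s)*sin(2*s)/2 + exp(2*s)*cos(2*s)/2 − I.
Solving for I: (1 + 1)·I equals the remaining terms, so I = (1/2)·(exp(2*s)*sin(2*s)/2 + exp(2*s)*cos(2*s)/2).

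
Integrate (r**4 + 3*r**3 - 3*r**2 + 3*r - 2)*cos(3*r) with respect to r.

r**4*sin(3*r)/3 + r**3*sin(3*r) + 4*r**3*cos(3*r)/9 - 13*r**2*sin(3*r)/9 + r**2*cos(3*r) + r*sin(3*r)/3 - 26*r*cos(3*r)/27 - 28*sin(3*r)/81 + cos(3*r)/9 + C

Use integration by parts with u = r**4 + 3*r**3 - 3*r**2 + 3*r - 2, dv = cos(3*r) dr, so v = sin(3*r)/3.
Apply parts 4 times (tabular method): alternate signs, differentiate u down to 0, integrate dv up.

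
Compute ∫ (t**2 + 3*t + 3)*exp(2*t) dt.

(t**2 + 2*t + 2)*exp(2*t)/2 + C

Use integration by parts with u = t**2 + 3*t + 3, dv = exp(2*t) dt, so v = exp(2*t)/2.
Apply parts 2 times (tabular method): alternate signs, differentiate u down to 0, integrate dv up.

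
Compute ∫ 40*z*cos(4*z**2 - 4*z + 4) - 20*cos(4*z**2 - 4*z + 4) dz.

5*sin(4*z**2 - 4*z + 4) + C

Let u = 4*z**2 - 4*z + 4, so du = (8*z - 4) dz.
Rewriting, the integral becomes 5·∫ cos(u) du = 5·sin(u).
Substituting back, u = 4*z**2 - 4*z + 4.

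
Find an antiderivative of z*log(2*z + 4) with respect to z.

z**2*log(2*z + 4)/2 - z**2/4 + z - 2*log(z + 2) + C

Use integration by parts with u = log(2*z + 4), dv = z dz.
Then du = 2/(2*z + 4) dz and v = z**2/2.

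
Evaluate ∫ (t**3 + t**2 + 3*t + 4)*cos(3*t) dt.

Use integration by parts with u = t**3 + t**2 + 3*t + 4, dv = cos(3*t) dt, so v = sin(3*t)/3.
Apply parts 3 times (tabular method): alternate signs, differentiate u down to 0, integrate dv up.

t**3*sin(3*t)/3 + t**2*sin(3*t)/3 + t**2*cos(3*t)/3 + 7*t*sin(3*t)/9 + 2*t*cos(3*t)/9 + 34*sin(3*t)/27 + 7*cos(3*t)/27 + C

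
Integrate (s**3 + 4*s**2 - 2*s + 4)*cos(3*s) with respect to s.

Use integration by parts with u = s**3 + 4*s**2 - 2*s + 4, dv = cos(3*s) ds, so v = sin(3*s)/3.
Apply parts 3 times (tabular method): alternate signs, differentiate u down to 0, integrate dv up.

s**3*sin(3*s)/3 + 4*s**2*sin(3*s)/3 + s**2*cos(3*s)/3 - 8*s*sin(3*s)/9 + 8*s*cos(3*s)/9 + 28*sin(3*s)/27 - 8*cos(3*s)/27 + C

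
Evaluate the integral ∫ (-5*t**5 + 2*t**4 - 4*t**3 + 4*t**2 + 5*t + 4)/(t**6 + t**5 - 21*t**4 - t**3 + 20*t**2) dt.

13*log(t)/50 - 199*log(t - 4)/90 - log(t - 1)/6 + 7*log(t + 1)/20 - 2909*log(t + 5)/900 - 1/(5*t) + C

Factor the denominator: t**2*(t - 4)*(t - 1)*(t + 1)*(t + 5).
Partial-fraction decomposition: -2909/(900*(t + 5)) + 7/(20*(t + 1)) - 1/(6*(t - 1)) - 199/(90*(t - 4)) + 13/(50*t) + 1/(5*t**2).
Integrate each term; A/(t−a) gives A·log|t−a|; A/(t−a)² gives −A/(t−a).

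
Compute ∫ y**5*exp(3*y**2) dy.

(9*y**4 - 6*y**2 + 2)*exp(3*y**2)/54 + C

Let u = y², du = 2y dy; rewrite as (1/2)∫ u^2·exp(3u) du.
Now integrate by parts 2 times.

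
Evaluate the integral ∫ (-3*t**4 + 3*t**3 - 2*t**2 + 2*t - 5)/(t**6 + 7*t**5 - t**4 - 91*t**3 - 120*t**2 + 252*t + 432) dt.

-179*log(t - 3)/1260 + 11*log(t - 2)/200 - 89*log(t + 2)/40 - 8687*log(t + 3)/900 + 335*log(t + 4)/28 - 353/(30*t + 90) + C

Factor the denominator: (t - 3)*(t - 2)*(t + 2)*(t + 3)**2*(t + 4).
Partial-fraction decomposition: 335/(28*(t + 4)) - 8687/(900*(t + 3)) + 353/(30*(t + 3)**2) - 89/(40*(t + 2)) + 11/(200*(t - 2)) - 179/(1260*(t - 3)).
Integrate each term; A/(t−a) gives A·log|t−a|; A/(t−a)² gives −A/(t−a).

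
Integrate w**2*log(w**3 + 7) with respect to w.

Let u = w**3 + 7, so du = (3*w**2) dw.
The integral becomes (1/3)·∫ log(u) du; integrate by parts with u′=log(u), dv′=du.

w**3*log(w**3 + 7)/3 - w**3/3 + 7*log(w**3 + 7)/3 + C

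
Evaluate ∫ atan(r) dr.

Use integration by parts with u = arctan(r), dv = dr.
Then du = 1/(r**2 + 1) dr.

r*atan(r) - log(r**2 + 1)/2 + C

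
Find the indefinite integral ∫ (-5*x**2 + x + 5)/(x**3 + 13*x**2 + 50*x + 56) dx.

-17*log(x + 2)/10 + 79*log(x + 4)/6 - 247*log(x + 7)/15 + C

Factor the denominator: (x + 2)*(x + 4)*(x + 7).
Partial-fraction decomposition: -247/(15*(x + 7)) + 79/(6*(x + 4)) - 17/(10*(x + 2)).
Integrate each term: A/(x−a) contributes A·log|x−a|.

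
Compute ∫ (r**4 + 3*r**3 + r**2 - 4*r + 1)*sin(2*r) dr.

Use integration by parts with u = r**4 + 3*r**3 + r**2 - 4*r + 1, dv = sin(2*r) dr, so v = -cos(2*r)/2.
Apply parts 4 times (tabular method): alternate signs, differentiate u down to 0, integrate dv up.

-r**4*cos(2*r)/2 + r**3*sin(2*r) - 3*r**3*cos(2*r)/2 + 9*r**2*sin(2*r)/4 + r**2*cos(2*r) - r*sin(2*r) + 17*r*cos(2*r)/4 - 17*sin(2*r)/8 - cos(2*r) + C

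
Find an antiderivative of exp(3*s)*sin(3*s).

Let I denote the integral. Integrate by parts with u = sin(3*s), dv = exp(3*s) ds, so v = exp(3*s)/3: I = exp(3*s)*sin(3*s)/3 − ∫ exp(3*s)*cos(3*s) ds.
Apply parts again with u = cos(3*s), dv = exp(3*s) ds: ∫ exp(3*s)*cos(3*s) ds = exp(3*s)*cos(3*s)/3 + I. Substituting back brings back I: I = exp(3*s)*sin(3*s)/3 - exp(3*s)*cos(3*s)/3 − I.
Solving for I: (1 + 1)·I equals the remaining terms, so I = (1/2)·(exp(3*s)*sin(3*s)/3 - exp(3*s)*cos(3*s)/3).

exp(3*s)*sin(3*s)/6 - exp(3*s)*cos(3*s)/6 + C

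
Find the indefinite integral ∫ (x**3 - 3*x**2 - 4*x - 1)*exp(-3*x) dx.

(-9*x**3 + 18*x**2 + 48*x + 25)*exp(-3*x)/27 + C

Use integration by parts with u = x**3 - 3*x**2 - 4*x - 1, dv = exp(-3*x) dx, so v = -exp(-3*x)/3.
Apply parts 3 times (tabular method): alternate signs, differentiate u down to 0, integrate dv up.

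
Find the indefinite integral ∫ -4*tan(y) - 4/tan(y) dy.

-4*log(tan(y)) + C

Let u = tan(y), so du = (tan(y)**2 + 1) dy.
Rewriting, the integral becomes -4·∫ 1/u du = -4·log(u).
Substituting back, u = tan(y).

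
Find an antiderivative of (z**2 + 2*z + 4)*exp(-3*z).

(-9*z**2 - 24*z - 44)*exp(-3*z)/27 + C

Use integration by parts with u = z**2 + 2*z + 4, dv = exp(-3*z) dz, so v = -exp(-3*z)/3.
Apply parts 2 times (tabular method): alternate signs, differentiate u down to 0, integrate dv up.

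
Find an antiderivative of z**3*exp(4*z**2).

(4*z**2 - 1)*exp(4*z**2)/32 + C

Let u = z², du = 2z dz; rewrite as (1/2)∫ u^1·exp(4u) du.
Now integrate by parts 1 time.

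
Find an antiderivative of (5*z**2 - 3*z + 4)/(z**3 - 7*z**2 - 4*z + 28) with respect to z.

Factor the denominator: (z - 7)*(z - 2)*(z + 2).
Partial-fraction decomposition: 5/(6*(z + 2)) - 9/(10*(z - 2)) + 76/(15*(z - 7)).
Integrate each term: A/(z−a) contributes A·log|z−a|.

76*log(z - 7)/15 - 9*log(z - 2)/10 + 5*log(z + 2)/6 + C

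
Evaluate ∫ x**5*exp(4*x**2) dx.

Let u = x², du = 2x dx; rewrite as (1/2)∫ u^2·exp(4u) du.
Now integrate by parts 2 times.

(8*x**4 - 4*x**2 + 1)*exp(4*x**2)/64 + C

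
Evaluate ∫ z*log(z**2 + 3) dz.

Let u = z**2 + 3, so du = (2*z) dz.
The integral becomes (1/2)·∫ log(u) du; integrate by parts with u′=log(u), dv′=du.

z**2*log(z**2 + 3)/2 - z**2/2 + 3*log(z**2 + 3)/2 + C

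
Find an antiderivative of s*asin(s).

s**2*asin(s)/2 + s*sqrt(-s**2 + 1)/4 - asin(s)/4 + C

Use integration by parts with u = arcsin(s), dv = s ds.
Then du = 1/sqrt(-s**2 + 1) ds.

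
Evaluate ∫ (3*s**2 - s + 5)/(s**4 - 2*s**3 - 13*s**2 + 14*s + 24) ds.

7*log(s - 4)/10 + 3*log(s + 1)/10 - log(s**2 + s - 6)/2 + C

Factor the denominator: (s - 4)*(s - 2)*(s + 1)*(s + 3).
Partial-fraction decomposition: -1/(2*(s + 3)) + 3/(10*(s + 1)) - 1/(2*(s - 2)) + 7/(10*(s - 4)).
Integrate each term: A/(s−a) contributes A·log|s−a|.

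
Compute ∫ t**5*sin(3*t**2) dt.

-t**4*cos(3*t**2)/6 + t**2*sin(3*t**2)/9 + cos(3*t**2)/27 + C

Let u = t², du = 2t dt; rewrite as (1/2)∫ u^2·sin(3u) du.
Now integrate by parts 2 times.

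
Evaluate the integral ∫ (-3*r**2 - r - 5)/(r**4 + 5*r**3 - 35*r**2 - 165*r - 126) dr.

-17*log(r - 6)/117 + log(r + 1)/12 - 29*log(r + 3)/72 + 145*log(r + 7)/312 + C

Factor the denominator: (r - 6)*(r + 1)*(r + 3)*(r + 7).
Partial-fraction decomposition: 145/(312*(r + 7)) - 29/(72*(r + 3)) + 1/(12*(r + 1)) - 17/(117*(r - 6)).
Integrate each term: A/(r−a) contributes A·log|r−a|.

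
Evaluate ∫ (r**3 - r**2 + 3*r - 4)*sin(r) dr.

-r**3*cos(r) + 3*r**2*sin(r) + r**2*cos(r) - 2*r*sin(r) + 3*r*cos(r) - 3*sin(r) + 2*cos(r) + C

Use integration by parts with u = r**3 - r**2 + 3*r - 4, dv = sin(r) dr, so v = -cos(r).
Apply parts 3 times (tabular method): alternate signs, differentiate u down to 0, integrate dv up.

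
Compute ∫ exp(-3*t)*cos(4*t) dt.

4*exp(-3*t)*sin(4*t)/25 - 3*exp(-3*t)*cos(4*t)/25 + C

Let I denote the integral. Integrate by parts with u = cos(4*t), dv = exp(-3*t) dt, so v = -exp(-3*t)/3: I = -exp(-3*t)*cos(4*t)/3 − (4/3)·∫ exp(-3*t)*sin(4*t) dt.
Apply parts again with u = sin(4*t), dv = exp(-3*t) dt: ∫ exp(-3*t)*sin(4*t) dt = -exp(-3*t)*sin(4*t)/3 + (4/3)·I. Substituting back brings back I: I = 4*exp(-3*t)*sin(4*t)/9 - exp(-3*t)*cos(4*t)/3 − (16/9)·I.
Solving for I: (1 + 16/9)·I equals the remaining terms, so I = (9/25)·(4*exp(-3*t)*sin(4*t)/9 - exp(-3*t)*cos(4*t)/3).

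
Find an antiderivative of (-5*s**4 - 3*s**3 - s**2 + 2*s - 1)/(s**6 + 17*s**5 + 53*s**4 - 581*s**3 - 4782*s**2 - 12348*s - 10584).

Factor the denominator: (s - 7)*(s + 2)*(s + 3)*(s + 6)**2*(s + 7).
Partial-fraction decomposition: 276/(7*(s + 7)) - 937253/(24336*(s + 6)) + 5881/(156*(s + 6)**2) - 17/(18*(s + 3)) + 13/(144*(s + 2)) - 1307/(21294*(s - 7)).
Integrate each term; A/(s−a) gives A·log|s−a|; A/(s−a)² gives −A/(s−a).

-1307*log(s - 7)/21294 + 13*log(s + 2)/144 - 17*log(s + 3)/18 - 937253*log(s + 6)/24336 + 276*log(s + 7)/7 - 5881/(156*s + 936) + C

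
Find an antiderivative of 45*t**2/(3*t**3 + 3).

5*log(3*t**3 + 3) + C

Let u = 3*t**3 + 3, so du = (9*t**2) dt.
Rewriting, the integral becomes 5·∫ 1/u du = 5·log(u).
Substituting back, u = 3*t**3 + 3.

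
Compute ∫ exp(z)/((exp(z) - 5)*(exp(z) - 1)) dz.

log(exp(z) - 5)/4 - log(exp(z) - 1)/4 + C

Let u = e^z, du = e^z dz.
The integral becomes ∫ du/((u-5)(u-1)); decompose into partial fractions.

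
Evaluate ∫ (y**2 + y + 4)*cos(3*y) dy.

y**2*sin(3*y)/3 + y*sin(3*y)/3 + 2*y*cos(3*y)/9 + 34*sin(3*y)/27 + cos(3*y)/9 + C

Use integration by parts with u = y**2 + y + 4, dv = cos(3*y) dy, so v = sin(3*y)/3.
Apply parts 2 times (tabular method): alternate signs, differentiate u down to 0, integrate dv up.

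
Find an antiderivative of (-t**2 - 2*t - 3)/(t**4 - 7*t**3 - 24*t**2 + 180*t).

-log(t)/60 - 19*log(t - 6)/1452 + 18*log(t + 5)/605 + 17/(22*t - 132) + C

Factor the denominator: t*(t - 6)**2*(t + 5).
Partial-fraction decomposition: 18/(605*(t + 5)) - 19/(1452*(t - 6)) - 17/(22*(t - 6)**2) - 1/(60*t).
Integrate each term; A/(t−a) gives A·log|t−a|; A/(t−a)² gives −A/(t−a).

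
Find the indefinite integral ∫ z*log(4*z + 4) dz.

Use integration by parts with u = log(4*z + 4), dv = z dz.
Then du = 4/(4*z + 4) dz and v = z**2/2.

z**2*log(4*z + 4)/2 - z**2/4 + z/2 - log(z + 1)/2 + C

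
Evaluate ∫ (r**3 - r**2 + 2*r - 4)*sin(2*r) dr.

-r**3*cos(2*r)/2 + 3*r**2*sin(2*r)/4 + r**2*cos(2*r)/2 - r*sin(2*r)/2 - r*cos(2*r)/4 + sin(2*r)/8 + 7*cos(2*r)/4 + C

Use integration by parts with u = r**3 - r**2 + 2*r - 4, dv = sin(2*r) dr, so v = -cos(2*r)/2.
Apply parts 3 times (tabular method): alternate signs, differentiate u down to 0, integrate dv up.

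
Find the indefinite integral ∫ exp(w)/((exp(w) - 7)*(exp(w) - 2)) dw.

Let u = e^w, du = e^w dw.
The integral becomes ∫ du/((u-2)(u-7)); decompose into partial fractions.

log(exp(w) - 7)/5 - log(exp(w) - 2)/5 + C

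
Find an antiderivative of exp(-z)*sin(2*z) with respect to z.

Let I denote the integral. Integrate by parts with u = sin(2*z), dv = exp(-z) dz, so v = -exp(-z): I = -exp(-z)*sin(2*z) + 2·∫ exp(-z)*cos(2*z) dz.
Apply parts again with u = cos(2*z), dv = exp(-z) dz: ∫ exp(-z)*cos(2*z) dz = -exp(-z)*cos(2*z) − 2·I. Substituting back brings back I: I = -exp(-z)*sin(2*z) - 2*exp(-z)*cos(2*z) − 4·I.
Solving for I: (1 + 4)·I equals the remaining terms, so I = (1/5)·(-exp(-z)*sin(2*z) - 2*exp(-z)*cos(2*z)).

-exp(-z)*sin(2*z)/5 - 2*exp(-z)*cos(2*z)/5 + C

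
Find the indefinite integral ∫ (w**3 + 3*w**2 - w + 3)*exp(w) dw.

(w**3 - w + 4)*exp(w) + C

Use integration by parts with u = w**3 + 3*w**2 - w + 3, dv = exp(w) dw, so v = exp(w).
Apply parts 3 times (tabular method): alternate signs, differentiate u down to 0, integrate dv up.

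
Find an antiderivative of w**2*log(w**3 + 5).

w**3*log(w**3 + 5)/3 - w**3/3 + 5*log(w**3 + 5)/3 + C

Let u = w**3 + 5, so du = (3*w**2) dw.
The integral becomes (1/3)·∫ log(u) du; integrate by parts with u′=log(u), dv′=du.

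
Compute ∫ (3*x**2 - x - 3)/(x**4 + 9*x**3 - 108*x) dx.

Factor the denominator: x*(x - 3)*(x + 6)**2.
Partial-fraction decomposition: -37/(324*(x + 6)) + 37/(18*(x + 6)**2) + 7/(81*(x - 3)) + 1/(36*x).
Integrate each term; A/(x−a) gives A·log|x−a|; A/(x−a)² gives −A/(x−a).

log(x)/36 + 7*log(x - 3)/81 - 37*log(x + 6)/324 - 37/(18*x + 108) + C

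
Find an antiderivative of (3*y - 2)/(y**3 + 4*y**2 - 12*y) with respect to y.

log(y)/6 + log(y - 2)/4 - 5*log(y + 6)/12 + C

Factor the denominator: y*(y - 2)*(y + 6).
Partial-fraction decomposition: -5/(12*(y + 6)) + 1/(4*(y - 2)) + 1/(6*y).
Integrate each term: A/(y−a) contributes A·log|y−a|.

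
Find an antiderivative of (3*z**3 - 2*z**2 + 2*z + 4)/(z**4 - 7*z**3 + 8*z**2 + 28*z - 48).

43*log(z - 4)/3 - 73*log(z - 3)/5 + 3*log(z - 2) + 4*log(z + 2)/15 + C

Factor the denominator: (z - 4)*(z - 3)*(z - 2)*(z + 2).
Partial-fraction decomposition: 4/(15*(z + 2)) + 3/(z - 2) - 73/(5*(z - 3)) + 43/(3*(z - 4)).
Integrate each term: A/(z−a) contributes A·log|z−a|.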